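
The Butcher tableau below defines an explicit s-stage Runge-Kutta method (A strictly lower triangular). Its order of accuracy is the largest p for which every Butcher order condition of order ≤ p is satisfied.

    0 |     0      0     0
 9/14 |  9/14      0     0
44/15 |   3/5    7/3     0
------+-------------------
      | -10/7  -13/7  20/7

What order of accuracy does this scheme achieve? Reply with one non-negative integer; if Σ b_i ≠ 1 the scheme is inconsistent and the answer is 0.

0

b = (-10/7, -13/7, 20/7)
c = (0, 9/14, 44/15)
Ac = (0, 0, 3/2)
Σ b_i: (-10/7)·1 + (-13/7)·1 + 20/7·1 = -3/7 ≠ 1 ⇒ order 0.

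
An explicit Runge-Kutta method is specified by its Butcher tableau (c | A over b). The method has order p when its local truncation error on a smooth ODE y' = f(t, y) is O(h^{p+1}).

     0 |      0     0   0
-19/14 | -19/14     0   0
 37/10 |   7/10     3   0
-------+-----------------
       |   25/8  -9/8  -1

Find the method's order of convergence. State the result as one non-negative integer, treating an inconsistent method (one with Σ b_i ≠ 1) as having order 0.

b = (25/8, -9/8, -1)
c = (0, -19/14, 37/10)
Ac = (0, 0, -57/14)
Σ b_i: 25/8·1 + (-9/8)·1 + (-1)·1 = 1 ✓
b·c: (-9/8)·(-19/14) + (-1)·37/10 = -1217/560 ≠ 1/2 ⇒ order 1.

1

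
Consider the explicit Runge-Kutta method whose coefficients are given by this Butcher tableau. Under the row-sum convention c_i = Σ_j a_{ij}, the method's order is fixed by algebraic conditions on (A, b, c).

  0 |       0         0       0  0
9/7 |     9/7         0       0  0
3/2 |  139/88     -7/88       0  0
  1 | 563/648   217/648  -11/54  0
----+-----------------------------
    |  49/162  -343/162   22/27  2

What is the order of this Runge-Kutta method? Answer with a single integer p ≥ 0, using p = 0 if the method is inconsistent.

b = (49/162, -343/162, 22/27, 2)
c = (0, 9/7, 3/2, 1)
Ac = (0, 0, -9/88, 1/8)
Σ b_i: 49/162·1 + (-343/162)·1 + 22/27·1 + 2·1 = 1 ✓
b·c: (-343/162)·9/7 + 22/27·3/2 + 2·1 = 1/2 ✓
b·c²: (-343/162)·81/49 + 22/27·9/4 + 2·1 = 1/3 ✓
b·Ac: 22/27·(-9/88) + 2·1/8 = 1/6 ✓
b·c³: (-343/162)·729/343 + 22/27·27/8 + 2·1 = 1/4 ✓
b·(c∘Ac): 22/27·(-27/176) + 2·1/8 = 1/8 ✓
b·Ac²: 22/27·(-81/616) + 2·2/21 = 1/12 ✓
b·A²c: 2·1/48 = 1/24 ✓; 4 stages ⇒ order 4.

4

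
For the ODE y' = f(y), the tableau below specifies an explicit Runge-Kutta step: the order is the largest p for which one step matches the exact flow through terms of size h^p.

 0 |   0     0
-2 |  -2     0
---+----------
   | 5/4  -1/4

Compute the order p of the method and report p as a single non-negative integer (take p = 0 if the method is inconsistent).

b = (5/4, -1/4)
c = (0, -2)
Σ b_i: 5/4·1 + (-1/4)·1 = 1 ✓
b·c: (-1/4)·(-2) = 1/2 ✓; 2 stages ⇒ order 2.

2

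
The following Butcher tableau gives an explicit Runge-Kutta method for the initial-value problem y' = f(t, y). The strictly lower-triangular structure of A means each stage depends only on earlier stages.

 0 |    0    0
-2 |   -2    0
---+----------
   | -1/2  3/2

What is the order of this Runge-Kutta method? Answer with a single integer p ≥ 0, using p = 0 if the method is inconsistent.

b = (-1/2, 3/2)
c = (0, -2)
Σ b_i: (-1/2)·1 + 3/2·1 = 1 ✓
b·c: 3/2·(-2) = -3 ≠ 1/2 ⇒ order 1.

1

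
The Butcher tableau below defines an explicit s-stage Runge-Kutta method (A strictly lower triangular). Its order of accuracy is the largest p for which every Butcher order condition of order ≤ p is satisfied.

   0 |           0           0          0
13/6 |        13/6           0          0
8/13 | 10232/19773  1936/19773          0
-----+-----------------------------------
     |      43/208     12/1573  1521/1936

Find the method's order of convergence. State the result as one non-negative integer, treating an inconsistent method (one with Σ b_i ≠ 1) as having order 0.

3

b = (43/208, 12/1573, 1521/1936)
c = (0, 13/6, 8/13)
Ac = (0, 0, 968/4563)
Σ b_i: 43/208·1 + 12/1573·1 + 1521/1936·1 = 1 ✓
b·c: 12/1573·13/6 + 1521/1936·8/13 = 1/2 ✓
b·c²: 12/1573·169/36 + 1521/1936·64/169 = 1/3 ✓
b·Ac: 1521/1936·968/4563 = 1/6 ✓; 3 stages ⇒ order 3.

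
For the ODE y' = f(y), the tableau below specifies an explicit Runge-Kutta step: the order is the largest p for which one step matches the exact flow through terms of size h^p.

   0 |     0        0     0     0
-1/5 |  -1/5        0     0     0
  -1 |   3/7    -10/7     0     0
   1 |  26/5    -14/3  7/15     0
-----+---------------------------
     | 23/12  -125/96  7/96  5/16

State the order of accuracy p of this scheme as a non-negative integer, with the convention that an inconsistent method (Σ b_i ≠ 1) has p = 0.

4

b = (23/12, -125/96, 7/96, 5/16)
c = (0, -1/5, -1, 1)
Ac = (0, 0, 2/7, 7/15)
Σ b_i: 23/12·1 + (-125/96)·1 + 7/96·1 + 5/16·1 = 1 ✓
b·c: (-125/96)·(-1/5) + 7/96·(-1) + 5/16·1 = 1/2 ✓
b·c²: (-125/96)·1/25 + 7/96·1 + 5/16·1 = 1/3 ✓
b·Ac: 7/96·2/7 + 5/16·7/15 = 1/6 ✓
b·c³: (-125/96)·(-1/125) + 7/96·(-1) + 5/16·1 = 1/4 ✓
b·(c∘Ac): 7/96·(-2/7) + 5/16·7/15 = 1/8 ✓
b·Ac²: 7/96·(-2/35) + 5/16·7/25 = 1/12 ✓
b·A²c: 5/16·2/15 = 1/24 ✓; 4 stages ⇒ order 4.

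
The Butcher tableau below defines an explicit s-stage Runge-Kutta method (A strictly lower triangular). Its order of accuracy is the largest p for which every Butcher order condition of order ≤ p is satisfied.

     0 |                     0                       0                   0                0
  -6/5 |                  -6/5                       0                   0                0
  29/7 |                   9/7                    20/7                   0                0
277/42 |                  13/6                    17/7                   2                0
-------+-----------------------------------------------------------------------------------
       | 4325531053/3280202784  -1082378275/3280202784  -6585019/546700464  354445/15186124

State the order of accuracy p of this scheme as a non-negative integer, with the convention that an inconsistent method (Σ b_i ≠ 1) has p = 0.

b = (4325531053/3280202784, -1082378275/3280202784, -6585019/546700464, 354445/15186124)
c = (0, -6/5, 29/7, 277/42)
Ac = (0, 0, -24/7, 188/35)
Σ b_i: 4325531053/3280202784·1 + (-1082378275/3280202784)·1 + (-6585019/546700464)·1 + 354445/15186124·1 = 1 ✓
b·c: (-1082378275/3280202784)·(-6/5) + (-6585019/546700464)·29/7 + 354445/15186124·277/42 = 1/2 ✓
b·c²: (-1082378275/3280202784)·36/25 + (-6585019/546700464)·841/49 + 354445/15186124·76729/1764 = 1/3 ✓
b·Ac: (-6585019/546700464)·(-24/7) + 354445/15186124·188/35 = 1/6 ✓
b·c³: (-1082378275/3280202784)·(-216/125) + (-6585019/546700464)·24389/343 + 354445/15186124·21253933/74088 = 5150905746389/803649682080 ≠ 1/4 ⇒ order 3.
b·(c∘Ac): (-6585019/546700464)·(-696/49) + 354445/15186124·26038/735 = 26520701/26575717 ≠ 1/8
b·Ac²: (-6585019/546700464)·144/35 + 354445/15186124·46334/1225 = 221442171/265757170 ≠ 1/12
b·A²c: 354445/15186124·(-48/7) = -607620/3796531 ≠ 1/24

3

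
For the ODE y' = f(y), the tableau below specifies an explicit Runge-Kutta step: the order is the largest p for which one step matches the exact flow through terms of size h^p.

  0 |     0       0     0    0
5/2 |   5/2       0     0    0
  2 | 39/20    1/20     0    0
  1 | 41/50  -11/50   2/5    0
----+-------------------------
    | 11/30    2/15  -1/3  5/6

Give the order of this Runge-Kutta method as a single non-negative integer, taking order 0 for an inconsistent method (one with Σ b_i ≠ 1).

4

b = (11/30, 2/15, -1/3, 5/6)
c = (0, 5/2, 2, 1)
Ac = (0, 0, 1/8, 1/4)
Σ b_i: 11/30·1 + 2/15·1 + (-1/3)·1 + 5/6·1 = 1 ✓
b·c: 2/15·5/2 + (-1/3)·2 + 5/6·1 = 1/2 ✓
b·c²: 2/15·25/4 + (-1/3)·4 + 5/6·1 = 1/3 ✓
b·Ac: (-1/3)·1/8 + 5/6·1/4 = 1/6 ✓
b·c³: 2/15·125/8 + (-1/3)·8 + 5/6·1 = 1/4 ✓
b·(c∘Ac): (-1/3)·1/4 + 5/6·1/4 = 1/8 ✓
b·Ac²: (-1/3)·5/16 + 5/6·9/40 = 1/12 ✓
b·A²c: 5/6·1/20 = 1/24 ✓; 4 stages ⇒ order 4.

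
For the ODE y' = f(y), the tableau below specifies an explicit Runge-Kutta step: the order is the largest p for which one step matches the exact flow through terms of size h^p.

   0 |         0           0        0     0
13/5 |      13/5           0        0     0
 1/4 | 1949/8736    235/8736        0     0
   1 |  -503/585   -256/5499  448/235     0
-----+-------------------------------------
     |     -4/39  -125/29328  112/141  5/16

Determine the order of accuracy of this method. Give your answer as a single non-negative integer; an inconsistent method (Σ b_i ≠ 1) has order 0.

4

b = (-4/39, -125/29328, 112/141, 5/16)
c = (0, 13/5, 1/4, 1)
Ac = (0, 0, 47/672, 16/45)
Σ b_i: (-4/39)·1 + (-125/29328)·1 + 112/141·1 + 5/16·1 = 1 ✓
b·c: (-125/29328)·13/5 + 112/141·1/4 + 5/16·1 = 1/2 ✓
b·c²: (-125/29328)·169/25 + 112/141·1/16 + 5/16·1 = 1/3 ✓
b·Ac: 112/141·47/672 + 5/16·16/45 = 1/6 ✓
b·c³: (-125/29328)·2197/125 + 112/141·1/64 + 5/16·1 = 1/4 ✓
b·(c∘Ac): 112/141·47/2688 + 5/16·16/45 = 1/8 ✓
b·Ac²: 112/141·611/3360 + 5/16·(-44/225) = 1/12 ✓
b·A²c: 5/16·2/15 = 1/24 ✓; 4 stages ⇒ order 4.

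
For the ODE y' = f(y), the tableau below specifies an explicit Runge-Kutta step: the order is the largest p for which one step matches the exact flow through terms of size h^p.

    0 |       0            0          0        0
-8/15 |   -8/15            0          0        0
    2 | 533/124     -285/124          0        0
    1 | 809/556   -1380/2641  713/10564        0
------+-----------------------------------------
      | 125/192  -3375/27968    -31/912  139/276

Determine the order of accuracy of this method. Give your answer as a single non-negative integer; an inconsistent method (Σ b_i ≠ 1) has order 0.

4

b = (125/192, -3375/27968, -31/912, 139/276)
c = (0, -8/15, 2, 1)
Ac = (0, 0, 38/31, 115/278)
Σ b_i: 125/192·1 + (-3375/27968)·1 + (-31/912)·1 + 139/276·1 = 1 ✓
b·c: (-3375/27968)·(-8/15) + (-31/912)·2 + 139/276·1 = 1/2 ✓
b·c²: (-3375/27968)·64/225 + (-31/912)·4 + 139/276·1 = 1/3 ✓
b·Ac: (-31/912)·38/31 + 139/276·115/278 = 1/6 ✓
b·c³: (-3375/27968)·(-512/3375) + (-31/912)·8 + 139/276·1 = 1/4 ✓
b·(c∘Ac): (-31/912)·76/31 + 139/276·115/278 = 1/8 ✓
b·Ac²: (-31/912)·(-304/465) + 139/276·253/2085 = 1/12 ✓
b·A²c: 139/276·23/278 = 1/24 ✓; 4 stages ⇒ order 4.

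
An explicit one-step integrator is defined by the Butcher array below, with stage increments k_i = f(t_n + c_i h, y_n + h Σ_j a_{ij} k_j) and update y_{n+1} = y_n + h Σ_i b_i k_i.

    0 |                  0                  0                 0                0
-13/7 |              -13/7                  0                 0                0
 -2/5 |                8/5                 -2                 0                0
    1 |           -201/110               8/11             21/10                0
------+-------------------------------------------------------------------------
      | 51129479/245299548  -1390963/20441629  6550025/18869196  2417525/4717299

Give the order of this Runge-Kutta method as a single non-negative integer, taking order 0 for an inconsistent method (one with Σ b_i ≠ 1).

b = (51129479/245299548, -1390963/20441629, 6550025/18869196, 2417525/4717299)
c = (0, -13/7, -2/5, 1)
Ac = (0, 0, 26/7, -4217/1925)
Σ b_i: 51129479/245299548·1 + (-1390963/20441629)·1 + 6550025/18869196·1 + 2417525/4717299·1 = 1 ✓
b·c: (-1390963/20441629)·(-13/7) + 6550025/18869196·(-2/5) + 2417525/4717299·1 = 1/2 ✓
b·c²: (-1390963/20441629)·169/49 + 6550025/18869196·4/25 + 2417525/4717299·1 = 1/3 ✓
b·Ac: 6550025/18869196·26/7 + 2417525/4717299·(-4217/1925) = 1/6 ✓
b·c³: (-1390963/20441629)·(-2197/343) + 6550025/18869196·(-8/125) + 2417525/4717299·1 = 50968802/55035155 ≠ 1/4 ⇒ order 3.
b·(c∘Ac): 6550025/18869196·(-52/35) + 2417525/4717299·(-4217/1925) = -2576272/1572433 ≠ 1/8
b·Ac²: 6550025/18869196·(-338/49) + 2417525/4717299·191638/67375 = -309341687/330210930 ≠ 1/12
b·A²c: 2417525/4717299·39/5 = 6285565/1572433 ≠ 1/24

3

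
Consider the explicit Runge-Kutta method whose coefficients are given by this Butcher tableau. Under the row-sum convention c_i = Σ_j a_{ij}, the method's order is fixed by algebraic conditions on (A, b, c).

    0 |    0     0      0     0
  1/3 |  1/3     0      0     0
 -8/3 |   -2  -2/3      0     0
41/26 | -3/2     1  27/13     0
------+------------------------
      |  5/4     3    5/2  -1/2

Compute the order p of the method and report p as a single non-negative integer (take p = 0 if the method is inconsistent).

b = (5/4, 3, 5/2, -1/2)
c = (0, 1/3, -8/3, 41/26)
Ac = (0, 0, -2/9, -203/39)
Σ b_i: 5/4·1 + 3·1 + 5/2·1 + (-1/2)·1 = 25/4 ≠ 1 ⇒ order 0.

0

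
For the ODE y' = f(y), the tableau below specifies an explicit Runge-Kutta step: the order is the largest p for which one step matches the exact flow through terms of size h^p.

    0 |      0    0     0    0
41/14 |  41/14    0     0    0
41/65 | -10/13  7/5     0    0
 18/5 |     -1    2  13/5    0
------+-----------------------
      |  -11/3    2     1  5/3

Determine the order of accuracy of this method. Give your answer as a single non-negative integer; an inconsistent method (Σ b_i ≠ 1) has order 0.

1

b = (-11/3, 2, 1, 5/3)
c = (0, 41/14, 41/65, 18/5)
Ac = (0, 0, 41/10, 1312/175)
Σ b_i: (-11/3)·1 + 2·1 + 1·1 + 5/3·1 = 1 ✓
b·c: 2·41/14 + 1·41/65 + 5/3·18/5 = 5682/455 ≠ 1/2 ⇒ order 1.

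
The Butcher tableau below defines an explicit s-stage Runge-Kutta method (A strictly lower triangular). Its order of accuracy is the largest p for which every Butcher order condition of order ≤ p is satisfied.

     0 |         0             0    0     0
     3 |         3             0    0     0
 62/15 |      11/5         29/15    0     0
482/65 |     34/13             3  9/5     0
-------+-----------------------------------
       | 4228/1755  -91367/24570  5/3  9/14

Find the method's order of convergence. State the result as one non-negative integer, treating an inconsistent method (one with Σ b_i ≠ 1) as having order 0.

b = (4228/1755, -91367/24570, 5/3, 9/14)
c = (0, 3, 62/15, 482/65)
Ac = (0, 0, 29/5, 411/25)
Σ b_i: 4228/1755·1 + (-91367/24570)·1 + 5/3·1 + 9/14·1 = 1 ✓
b·c: (-91367/24570)·3 + 5/3·62/15 + 9/14·482/65 = 1/2 ✓
b·c²: (-91367/24570)·9 + 5/3·3844/225 + 9/14·232324/4225 = 6925651/228150 ≠ 1/3 ⇒ order 2.
b·Ac: 5/3·29/5 + 9/14·411/25 = 21247/1050 ≠ 1/6

2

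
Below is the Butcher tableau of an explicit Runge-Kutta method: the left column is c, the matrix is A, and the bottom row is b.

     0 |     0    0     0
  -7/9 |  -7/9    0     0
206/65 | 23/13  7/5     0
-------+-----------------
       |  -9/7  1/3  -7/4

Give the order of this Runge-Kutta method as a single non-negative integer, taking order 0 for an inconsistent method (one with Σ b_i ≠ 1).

0

b = (-9/7, 1/3, -7/4)
c = (0, -7/9, 206/65)
Ac = (0, 0, -49/45)
Σ b_i: (-9/7)·1 + 1/3·1 + (-7/4)·1 = -227/84 ≠ 1 ⇒ order 0.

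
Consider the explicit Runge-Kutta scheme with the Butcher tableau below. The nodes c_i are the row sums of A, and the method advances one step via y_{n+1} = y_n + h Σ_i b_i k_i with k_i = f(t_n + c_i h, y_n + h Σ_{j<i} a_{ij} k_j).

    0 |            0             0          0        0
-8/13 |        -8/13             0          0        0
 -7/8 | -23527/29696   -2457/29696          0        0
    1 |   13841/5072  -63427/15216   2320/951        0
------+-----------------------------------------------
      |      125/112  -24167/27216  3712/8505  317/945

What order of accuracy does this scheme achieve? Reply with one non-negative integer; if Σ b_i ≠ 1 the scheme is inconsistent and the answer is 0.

4

b = (125/112, -24167/27216, 3712/8505, 317/945)
c = (0, -8/13, -7/8, 1)
Ac = (0, 0, 189/3712, 273/634)
Σ b_i: 125/112·1 + (-24167/27216)·1 + 3712/8505·1 + 317/945·1 = 1 ✓
b·c: (-24167/27216)·(-8/13) + 3712/8505·(-7/8) + 317/945·1 = 1/2 ✓
b·c²: (-24167/27216)·64/169 + 3712/8505·49/64 + 317/945·1 = 1/3 ✓
b·Ac: 3712/8505·189/3712 + 317/945·273/634 = 1/6 ✓
b·c³: (-24167/27216)·(-512/2197) + 3712/8505·(-343/512) + 317/945·1 = 1/4 ✓
b·(c∘Ac): 3712/8505·(-1323/29696) + 317/945·273/634 = 1/8 ✓
b·Ac²: 3712/8505·(-189/6032) + 317/945·4767/16484 = 1/12 ✓
b·A²c: 317/945·315/2536 = 1/24 ✓; 4 stages ⇒ order 4.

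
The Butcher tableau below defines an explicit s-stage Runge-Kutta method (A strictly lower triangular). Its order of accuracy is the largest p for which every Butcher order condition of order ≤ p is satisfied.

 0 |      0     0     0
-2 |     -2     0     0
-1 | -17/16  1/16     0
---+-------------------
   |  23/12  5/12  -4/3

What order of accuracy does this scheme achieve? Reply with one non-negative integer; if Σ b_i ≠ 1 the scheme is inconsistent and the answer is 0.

3

b = (23/12, 5/12, -4/3)
c = (0, -2, -1)
Ac = (0, 0, -1/8)
Σ b_i: 23/12·1 + 5/12·1 + (-4/3)·1 = 1 ✓
b·c: 5/12·(-2) + (-4/3)·(-1) = 1/2 ✓
b·c²: 5/12·4 + (-4/3)·1 = 1/3 ✓
b·Ac: (-4/3)·(-1/8) = 1/6 ✓; 3 stages ⇒ order 3.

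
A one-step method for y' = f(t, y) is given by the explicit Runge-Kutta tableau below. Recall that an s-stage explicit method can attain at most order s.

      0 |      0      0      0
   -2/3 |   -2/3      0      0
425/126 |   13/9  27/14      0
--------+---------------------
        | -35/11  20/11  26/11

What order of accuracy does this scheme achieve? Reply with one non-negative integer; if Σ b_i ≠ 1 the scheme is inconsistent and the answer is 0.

1

b = (-35/11, 20/11, 26/11)
c = (0, -2/3, 425/126)
Ac = (0, 0, -9/7)
Σ b_i: (-35/11)·1 + 20/11·1 + 26/11·1 = 1 ✓
b·c: 20/11·(-2/3) + 26/11·425/126 = 4685/693 ≠ 1/2 ⇒ order 1.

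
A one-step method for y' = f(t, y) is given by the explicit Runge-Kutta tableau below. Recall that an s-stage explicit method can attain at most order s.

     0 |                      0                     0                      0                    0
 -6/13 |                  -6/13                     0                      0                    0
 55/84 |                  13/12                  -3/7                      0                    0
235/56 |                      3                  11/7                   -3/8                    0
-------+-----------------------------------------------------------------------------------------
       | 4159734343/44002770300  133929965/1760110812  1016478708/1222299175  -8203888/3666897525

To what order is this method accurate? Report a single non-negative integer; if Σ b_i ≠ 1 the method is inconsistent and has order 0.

b = (4159734343/44002770300, 133929965/1760110812, 1016478708/1222299175, -8203888/3666897525)
c = (0, -6/13, 55/84, 235/56)
Ac = (0, 0, 18/91, -2827/2912)
Σ b_i: 4159734343/44002770300·1 + 133929965/1760110812·1 + 1016478708/1222299175·1 + (-8203888/3666897525)·1 = 1 ✓
b·c: 133929965/1760110812·(-6/13) + 1016478708/1222299175·55/84 + (-8203888/3666897525)·235/56 = 1/2 ✓
b·c²: 133929965/1760110812·36/169 + 1016478708/1222299175·3025/7056 + (-8203888/3666897525)·55225/3136 = 1/3 ✓
b·Ac: 1016478708/1222299175·18/91 + (-8203888/3666897525)·(-2827/2912) = 1/6 ✓
b·c³: 133929965/1760110812·(-216/2197) + 1016478708/1222299175·166375/592704 + (-8203888/3666897525)·12977875/175616 = 77680329775/1281360671136 ≠ 1/4 ⇒ order 3.
b·(c∘Ac): 1016478708/1222299175·165/1274 + (-8203888/3666897525)·(-664345/163072) = 124739826629/1067800559280 ≠ 1/8
b·Ac²: 1016478708/1222299175·(-108/1183) + (-8203888/3666897525)·553223/3179904 = -122225560999/1601700838920 ≠ 1/12
b·A²c: (-8203888/3666897525)·(-27/364) = 2636964/15889889275 ≠ 1/24

3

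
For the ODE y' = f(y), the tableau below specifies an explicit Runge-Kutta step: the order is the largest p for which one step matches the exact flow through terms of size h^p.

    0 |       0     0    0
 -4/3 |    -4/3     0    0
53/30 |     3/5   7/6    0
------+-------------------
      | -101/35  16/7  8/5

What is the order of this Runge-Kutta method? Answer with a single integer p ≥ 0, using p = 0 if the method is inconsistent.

b = (-101/35, 16/7, 8/5)
c = (0, -4/3, 53/30)
Ac = (0, 0, -14/9)
Σ b_i: (-101/35)·1 + 16/7·1 + 8/5·1 = 1 ✓
b·c: 16/7·(-4/3) + 8/5·53/30 = -116/525 ≠ 1/2 ⇒ order 1.

1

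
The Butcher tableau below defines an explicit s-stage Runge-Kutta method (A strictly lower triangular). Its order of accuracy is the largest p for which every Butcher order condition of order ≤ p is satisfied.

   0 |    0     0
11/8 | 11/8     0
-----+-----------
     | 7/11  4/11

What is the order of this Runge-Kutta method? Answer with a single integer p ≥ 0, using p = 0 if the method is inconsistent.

b = (7/11, 4/11)
c = (0, 11/8)
Σ b_i: 7/11·1 + 4/11·1 = 1 ✓
b·c: 4/11·11/8 = 1/2 ✓; 2 stages ⇒ order 2.

2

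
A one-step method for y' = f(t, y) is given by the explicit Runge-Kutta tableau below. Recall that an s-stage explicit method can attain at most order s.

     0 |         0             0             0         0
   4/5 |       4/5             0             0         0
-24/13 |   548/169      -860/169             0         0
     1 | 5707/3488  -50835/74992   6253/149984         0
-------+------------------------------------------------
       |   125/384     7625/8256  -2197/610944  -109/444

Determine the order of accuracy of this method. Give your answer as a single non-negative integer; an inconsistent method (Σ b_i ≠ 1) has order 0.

4

b = (125/384, 7625/8256, -2197/610944, -109/444)
c = (0, 4/5, -24/13, 1)
Ac = (0, 0, -688/169, -135/218)
Σ b_i: 125/384·1 + 7625/8256·1 + (-2197/610944)·1 + (-109/444)·1 = 1 ✓
b·c: 7625/8256·4/5 + (-2197/610944)·(-24/13) + (-109/444)·1 = 1/2 ✓
b·c²: 7625/8256·16/25 + (-2197/610944)·576/169 + (-109/444)·1 = 1/3 ✓
b·Ac: (-2197/610944)·(-688/169) + (-109/444)·(-135/218) = 1/6 ✓
b·c³: 7625/8256·64/125 + (-2197/610944)·(-13824/2197) + (-109/444)·1 = 1/4 ✓
b·(c∘Ac): (-2197/610944)·16512/2197 + (-109/444)·(-135/218) = 1/8 ✓
b·Ac²: (-2197/610944)·(-2752/845) + (-109/444)·(-159/545) = 1/12 ✓
b·A²c: (-109/444)·(-37/218) = 1/24 ✓; 4 stages ⇒ order 4.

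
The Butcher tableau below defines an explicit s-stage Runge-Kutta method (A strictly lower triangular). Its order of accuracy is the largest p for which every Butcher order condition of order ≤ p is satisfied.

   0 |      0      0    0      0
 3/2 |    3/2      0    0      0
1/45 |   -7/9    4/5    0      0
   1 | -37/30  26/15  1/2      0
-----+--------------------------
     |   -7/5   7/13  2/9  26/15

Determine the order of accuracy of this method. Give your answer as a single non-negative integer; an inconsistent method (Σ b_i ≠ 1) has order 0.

b = (-7/5, 7/13, 2/9, 26/15)
c = (0, 3/2, 1/45, 1)
Ac = (0, 0, 6/5, 47/18)
Σ b_i: (-7/5)·1 + 7/13·1 + 2/9·1 + 26/15·1 = 128/117 ≠ 1 ⇒ order 0.

0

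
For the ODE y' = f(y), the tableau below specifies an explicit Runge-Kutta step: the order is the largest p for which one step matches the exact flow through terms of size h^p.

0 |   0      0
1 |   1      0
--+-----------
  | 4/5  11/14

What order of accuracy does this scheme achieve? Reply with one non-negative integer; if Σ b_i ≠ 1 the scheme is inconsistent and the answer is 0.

0

b = (4/5, 11/14)
c = (0, 1)
Σ b_i: 4/5·1 + 11/14·1 = 111/70 ≠ 1 ⇒ order 0.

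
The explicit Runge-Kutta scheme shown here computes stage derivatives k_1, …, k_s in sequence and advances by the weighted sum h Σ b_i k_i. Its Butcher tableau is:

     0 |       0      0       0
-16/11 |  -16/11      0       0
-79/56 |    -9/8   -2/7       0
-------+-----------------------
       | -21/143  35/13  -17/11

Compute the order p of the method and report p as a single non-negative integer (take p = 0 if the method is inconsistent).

1

b = (-21/143, 35/13, -17/11)
c = (0, -16/11, -79/56)
Ac = (0, 0, 32/77)
Σ b_i: (-21/143)·1 + 35/13·1 + (-17/11)·1 = 1 ✓
b·c: 35/13·(-16/11) + (-17/11)·(-79/56) = -13901/8008 ≠ 1/2 ⇒ order 1.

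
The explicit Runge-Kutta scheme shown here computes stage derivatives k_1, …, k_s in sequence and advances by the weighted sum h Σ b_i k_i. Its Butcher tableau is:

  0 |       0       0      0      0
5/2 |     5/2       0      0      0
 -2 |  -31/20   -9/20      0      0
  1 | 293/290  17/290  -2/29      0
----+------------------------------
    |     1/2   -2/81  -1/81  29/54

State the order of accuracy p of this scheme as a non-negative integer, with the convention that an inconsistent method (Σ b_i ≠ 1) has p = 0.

b = (1/2, -2/81, -1/81, 29/54)
c = (0, 5/2, -2, 1)
Ac = (0, 0, -9/8, 33/116)
Σ b_i: 1/2·1 + (-2/81)·1 + (-1/81)·1 + 29/54·1 = 1 ✓
b·c: (-2/81)·5/2 + (-1/81)·(-2) + 29/54·1 = 1/2 ✓
b·c²: (-2/81)·25/4 + (-1/81)·4 + 29/54·1 = 1/3 ✓
b·Ac: (-1/81)·(-9/8) + 29/54·33/116 = 1/6 ✓
b·c³: (-2/81)·125/8 + (-1/81)·(-8) + 29/54·1 = 1/4 ✓
b·(c∘Ac): (-1/81)·9/4 + 29/54·33/116 = 1/8 ✓
b·Ac²: (-1/81)·(-45/16) + 29/54·21/232 = 1/12 ✓
b·A²c: 29/54·9/116 = 1/24 ✓; 4 stages ⇒ order 4.

4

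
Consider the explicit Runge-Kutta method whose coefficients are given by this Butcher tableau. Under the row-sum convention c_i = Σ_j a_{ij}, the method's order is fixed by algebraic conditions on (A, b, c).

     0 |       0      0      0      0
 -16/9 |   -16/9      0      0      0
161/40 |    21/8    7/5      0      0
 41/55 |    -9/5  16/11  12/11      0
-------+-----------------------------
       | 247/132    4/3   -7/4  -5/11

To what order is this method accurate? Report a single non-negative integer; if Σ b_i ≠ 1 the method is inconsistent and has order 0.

1

b = (247/132, 4/3, -7/4, -5/11)
c = (0, -16/9, 161/40, 41/55)
Ac = (0, 0, -112/45, 1787/990)
Σ b_i: 247/132·1 + 4/3·1 + (-7/4)·1 + (-5/11)·1 = 1 ✓
b·c: 4/3·(-16/9) + (-7/4)·161/40 + (-5/11)·41/55 = -5098069/522720 ≠ 1/2 ⇒ order 1.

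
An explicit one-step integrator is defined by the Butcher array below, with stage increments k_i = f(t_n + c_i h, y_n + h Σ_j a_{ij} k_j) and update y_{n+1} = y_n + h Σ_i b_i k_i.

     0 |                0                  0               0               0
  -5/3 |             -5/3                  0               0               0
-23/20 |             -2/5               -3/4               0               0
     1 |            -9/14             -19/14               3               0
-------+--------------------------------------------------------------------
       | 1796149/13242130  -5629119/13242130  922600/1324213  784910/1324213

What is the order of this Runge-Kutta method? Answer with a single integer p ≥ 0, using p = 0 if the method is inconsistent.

b = (1796149/13242130, -5629119/13242130, 922600/1324213, 784910/1324213)
c = (0, -5/3, -23/20, 1)
Ac = (0, 0, 5/4, -499/420)
Σ b_i: 1796149/13242130·1 + (-5629119/13242130)·1 + 922600/1324213·1 + 784910/1324213·1 = 1 ✓
b·c: (-5629119/13242130)·(-5/3) + 922600/1324213·(-23/20) + 784910/1324213·1 = 1/2 ✓
b·c²: (-5629119/13242130)·25/9 + 922600/1324213·529/400 + 784910/1324213·1 = 1/3 ✓
b·Ac: 922600/1324213·5/4 + 784910/1324213·(-499/420) = 1/6 ✓
b·c³: (-5629119/13242130)·(-125/27) + 922600/1324213·(-12167/8000) + 784910/1324213·1 = 715616761/476716680 ≠ 1/4 ⇒ order 3.
b·(c∘Ac): 922600/1324213·(-23/16) + 784910/1324213·(-499/420) = -6776356/3972639 ≠ 1/8
b·Ac²: 922600/1324213·(-25/12) + 784910/1324213·4981/25200 = -636098047/476716680 ≠ 1/12
b·A²c: 784910/1324213·15/4 = 5886825/2648426 ≠ 1/24

3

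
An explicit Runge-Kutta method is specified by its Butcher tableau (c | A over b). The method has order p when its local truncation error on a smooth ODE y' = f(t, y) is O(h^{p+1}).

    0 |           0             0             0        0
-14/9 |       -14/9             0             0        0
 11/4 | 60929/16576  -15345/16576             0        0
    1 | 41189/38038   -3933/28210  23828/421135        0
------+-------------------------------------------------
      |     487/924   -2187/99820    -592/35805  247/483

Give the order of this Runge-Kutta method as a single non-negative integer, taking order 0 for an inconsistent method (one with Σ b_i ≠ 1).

b = (487/924, -2187/99820, -592/35805, 247/483)
c = (0, -14/9, 11/4, 1)
Ac = (0, 0, 1705/1184, 92/247)
Σ b_i: 487/924·1 + (-2187/99820)·1 + (-592/35805)·1 + 247/483·1 = 1 ✓
b·c: (-2187/99820)·(-14/9) + (-592/35805)·11/4 + 247/483·1 = 1/2 ✓
b·c²: (-2187/99820)·196/81 + (-592/35805)·121/16 + 247/483·1 = 1/3 ✓
b·Ac: (-592/35805)·1705/1184 + 247/483·92/247 = 1/6 ✓
b·c³: (-2187/99820)·(-2744/729) + (-592/35805)·1331/64 + 247/483·1 = 1/4 ✓
b·(c∘Ac): (-592/35805)·18755/4736 + 247/483·92/247 = 1/8 ✓
b·Ac²: (-592/35805)·(-11935/5328) + 247/483·805/8892 = 1/12 ✓
b·A²c: 247/483·161/1976 = 1/24 ✓; 4 stages ⇒ order 4.

4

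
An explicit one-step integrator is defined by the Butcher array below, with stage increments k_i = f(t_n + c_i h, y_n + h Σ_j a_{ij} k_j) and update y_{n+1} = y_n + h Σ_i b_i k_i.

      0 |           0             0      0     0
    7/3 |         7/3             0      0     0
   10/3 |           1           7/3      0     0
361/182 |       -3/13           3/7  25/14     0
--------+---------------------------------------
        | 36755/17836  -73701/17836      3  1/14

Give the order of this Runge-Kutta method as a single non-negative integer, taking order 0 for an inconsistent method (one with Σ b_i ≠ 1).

b = (36755/17836, -73701/17836, 3, 1/14)
c = (0, 7/3, 10/3, 361/182)
Ac = (0, 0, 49/9, 146/21)
Σ b_i: 36755/17836·1 + (-73701/17836)·1 + 3·1 + 1/14·1 = 1 ✓
b·c: (-73701/17836)·7/3 + 3·10/3 + 1/14·361/182 = 1/2 ✓
b·c²: (-73701/17836)·49/9 + 3·100/9 + 1/14·130321/33124 = 15466205/1391208 ≠ 1/3 ⇒ order 2.
b·Ac: 3·49/9 + 1/14·146/21 = 2474/147 ≠ 1/6

2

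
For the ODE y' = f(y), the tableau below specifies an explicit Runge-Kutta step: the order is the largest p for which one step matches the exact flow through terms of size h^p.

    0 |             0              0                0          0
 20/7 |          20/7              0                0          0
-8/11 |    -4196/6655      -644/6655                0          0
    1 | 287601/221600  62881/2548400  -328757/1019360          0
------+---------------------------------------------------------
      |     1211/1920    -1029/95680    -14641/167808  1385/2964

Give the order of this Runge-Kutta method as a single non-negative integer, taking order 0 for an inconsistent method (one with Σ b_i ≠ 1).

4

b = (1211/1920, -1029/95680, -14641/167808, 1385/2964)
c = (0, 20/7, -8/11, 1)
Ac = (0, 0, -368/1331, 169/554)
Σ b_i: 1211/1920·1 + (-1029/95680)·1 + (-14641/167808)·1 + 1385/2964·1 = 1 ✓
b·c: (-1029/95680)·20/7 + (-14641/167808)·(-8/11) + 1385/2964·1 = 1/2 ✓
b·c²: (-1029/95680)·400/49 + (-14641/167808)·64/121 + 1385/2964·1 = 1/3 ✓
b·Ac: (-14641/167808)·(-368/1331) + 1385/2964·169/554 = 1/6 ✓
b·c³: (-1029/95680)·8000/343 + (-14641/167808)·(-512/1331) + 1385/2964·1 = 1/4 ✓
b·(c∘Ac): (-14641/167808)·2944/14641 + 1385/2964·169/554 = 1/8 ✓
b·Ac²: (-14641/167808)·(-7360/9317) + 1385/2964·299/9695 = 1/12 ✓
b·A²c: 1385/2964·247/2770 = 1/24 ✓; 4 stages ⇒ order 4.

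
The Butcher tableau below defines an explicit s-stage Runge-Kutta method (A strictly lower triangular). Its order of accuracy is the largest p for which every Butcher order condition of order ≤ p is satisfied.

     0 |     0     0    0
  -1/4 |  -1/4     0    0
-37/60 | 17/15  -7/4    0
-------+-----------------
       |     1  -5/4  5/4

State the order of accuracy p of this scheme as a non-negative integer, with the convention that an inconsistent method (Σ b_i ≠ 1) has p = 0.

1

b = (1, -5/4, 5/4)
c = (0, -1/4, -37/60)
Ac = (0, 0, 7/16)
Σ b_i: 1·1 + (-5/4)·1 + 5/4·1 = 1 ✓
b·c: (-5/4)·(-1/4) + 5/4·(-37/60) = -11/24 ≠ 1/2 ⇒ order 1.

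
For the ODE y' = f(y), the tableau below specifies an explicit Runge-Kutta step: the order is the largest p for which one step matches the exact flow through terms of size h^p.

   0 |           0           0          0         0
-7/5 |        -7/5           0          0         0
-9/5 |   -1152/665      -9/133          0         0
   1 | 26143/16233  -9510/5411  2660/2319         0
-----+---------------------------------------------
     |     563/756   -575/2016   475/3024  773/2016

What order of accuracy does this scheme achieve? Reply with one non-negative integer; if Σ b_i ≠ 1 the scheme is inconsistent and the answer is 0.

4

b = (563/756, -575/2016, 475/3024, 773/2016)
c = (0, -7/5, -9/5, 1)
Ac = (0, 0, 9/95, 306/773)
Σ b_i: 563/756·1 + (-575/2016)·1 + 475/3024·1 + 773/2016·1 = 1 ✓
b·c: (-575/2016)·(-7/5) + 475/3024·(-9/5) + 773/2016·1 = 1/2 ✓
b·c²: (-575/2016)·49/25 + 475/3024·81/25 + 773/2016·1 = 1/3 ✓
b·Ac: 475/3024·9/95 + 773/2016·306/773 = 1/6 ✓
b·c³: (-575/2016)·(-343/125) + 475/3024·(-729/125) + 773/2016·1 = 1/4 ✓
b·(c∘Ac): 475/3024·(-81/475) + 773/2016·306/773 = 1/8 ✓
b·Ac²: 475/3024·(-63/475) + 773/2016·210/773 = 1/12 ✓
b·A²c: 773/2016·84/773 = 1/24 ✓; 4 stages ⇒ order 4.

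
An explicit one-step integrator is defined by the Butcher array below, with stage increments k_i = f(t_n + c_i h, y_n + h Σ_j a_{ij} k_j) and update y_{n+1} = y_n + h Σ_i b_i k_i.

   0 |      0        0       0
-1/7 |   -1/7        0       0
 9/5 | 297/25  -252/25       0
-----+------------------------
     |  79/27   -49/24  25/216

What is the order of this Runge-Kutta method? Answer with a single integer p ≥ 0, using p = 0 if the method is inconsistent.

b = (79/27, -49/24, 25/216)
c = (0, -1/7, 9/5)
Ac = (0, 0, 36/25)
Σ b_i: 79/27·1 + (-49/24)·1 + 25/216·1 = 1 ✓
b·c: (-49/24)·(-1/7) + 25/216·9/5 = 1/2 ✓
b·c²: (-49/24)·1/49 + 25/216·81/25 = 1/3 ✓
b·Ac: 25/216·36/25 = 1/6 ✓; 3 stages ⇒ order 3.

3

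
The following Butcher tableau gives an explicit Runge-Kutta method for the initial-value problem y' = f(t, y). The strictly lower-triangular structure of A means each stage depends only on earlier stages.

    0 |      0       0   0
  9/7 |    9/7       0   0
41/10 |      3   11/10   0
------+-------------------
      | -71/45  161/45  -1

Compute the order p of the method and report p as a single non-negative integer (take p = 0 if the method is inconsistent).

2

b = (-71/45, 161/45, -1)
c = (0, 9/7, 41/10)
Ac = (0, 0, 99/70)
Σ b_i: (-71/45)·1 + 161/45·1 + (-1)·1 = 1 ✓
b·c: 161/45·9/7 + (-1)·41/10 = 1/2 ✓
b·c²: 161/45·81/49 + (-1)·1681/100 = -7627/700 ≠ 1/3 ⇒ order 2.
b·Ac: (-1)·99/70 = -99/70 ≠ 1/6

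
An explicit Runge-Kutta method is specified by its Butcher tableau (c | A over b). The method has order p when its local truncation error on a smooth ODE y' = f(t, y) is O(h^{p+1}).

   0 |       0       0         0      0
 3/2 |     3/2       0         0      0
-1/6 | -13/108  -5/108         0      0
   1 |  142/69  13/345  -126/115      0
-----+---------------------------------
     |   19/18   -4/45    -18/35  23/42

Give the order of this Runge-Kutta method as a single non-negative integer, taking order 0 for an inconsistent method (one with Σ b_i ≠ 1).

4

b = (19/18, -4/45, -18/35, 23/42)
c = (0, 3/2, -1/6, 1)
Ac = (0, 0, -5/72, 11/46)
Σ b_i: 19/18·1 + (-4/45)·1 + (-18/35)·1 + 23/42·1 = 1 ✓
b·c: (-4/45)·3/2 + (-18/35)·(-1/6) + 23/42·1 = 1/2 ✓
b·c²: (-4/45)·9/4 + (-18/35)·1/36 + 23/42·1 = 1/3 ✓
b·Ac: (-18/35)·(-5/72) + 23/42·11/46 = 1/6 ✓
b·c³: (-4/45)·27/8 + (-18/35)·(-1/216) + 23/42·1 = 1/4 ✓
b·(c∘Ac): (-18/35)·5/432 + 23/42·11/46 = 1/8 ✓
b·Ac²: (-18/35)·(-5/48) + 23/42·5/92 = 1/12 ✓
b·A²c: 23/42·7/92 = 1/24 ✓; 4 stages ⇒ order 4.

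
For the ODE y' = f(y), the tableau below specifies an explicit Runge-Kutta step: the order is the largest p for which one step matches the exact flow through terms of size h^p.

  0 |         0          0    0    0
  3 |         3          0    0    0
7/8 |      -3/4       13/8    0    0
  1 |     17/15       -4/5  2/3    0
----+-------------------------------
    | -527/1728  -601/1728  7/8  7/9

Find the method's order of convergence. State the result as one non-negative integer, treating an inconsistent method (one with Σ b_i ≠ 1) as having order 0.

b = (-527/1728, -601/1728, 7/8, 7/9)
c = (0, 3, 7/8, 1)
Ac = (0, 0, 39/8, -109/60)
Σ b_i: (-527/1728)·1 + (-601/1728)·1 + 7/8·1 + 7/9·1 = 1 ✓
b·c: (-601/1728)·3 + 7/8·7/8 + 7/9·1 = 1/2 ✓
b·c²: (-601/1728)·9 + 7/8·49/64 + 7/9·1 = -7753/4608 ≠ 1/3 ⇒ order 2.
b·Ac: 7/8·39/8 + 7/9·(-109/60) = 24647/8640 ≠ 1/6

2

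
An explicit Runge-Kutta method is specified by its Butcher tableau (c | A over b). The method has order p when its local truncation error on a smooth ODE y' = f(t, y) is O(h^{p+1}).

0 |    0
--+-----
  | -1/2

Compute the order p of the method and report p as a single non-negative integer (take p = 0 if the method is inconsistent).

b = (-1/2)
c = (0)
Σ b_i: (-1/2)·1 = -1/2 ≠ 1 ⇒ order 0.

0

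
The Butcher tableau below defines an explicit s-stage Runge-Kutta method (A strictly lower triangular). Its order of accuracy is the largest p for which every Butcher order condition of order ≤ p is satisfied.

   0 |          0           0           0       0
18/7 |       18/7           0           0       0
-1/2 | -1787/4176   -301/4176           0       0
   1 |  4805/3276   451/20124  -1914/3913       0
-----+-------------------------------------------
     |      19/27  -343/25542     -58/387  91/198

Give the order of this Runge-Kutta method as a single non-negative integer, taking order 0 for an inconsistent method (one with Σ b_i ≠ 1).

4

b = (19/27, -343/25542, -58/387, 91/198)
c = (0, 18/7, -1/2, 1)
Ac = (0, 0, -43/232, 55/182)
Σ b_i: 19/27·1 + (-343/25542)·1 + (-58/387)·1 + 91/198·1 = 1 ✓
b·c: (-343/25542)·18/7 + (-58/387)·(-1/2) + 91/198·1 = 1/2 ✓
b·c²: (-343/25542)·324/49 + (-58/387)·1/4 + 91/198·1 = 1/3 ✓
b·Ac: (-58/387)·(-43/232) + 91/198·55/182 = 1/6 ✓
b·c³: (-343/25542)·5832/343 + (-58/387)·(-1/8) + 91/198·1 = 1/4 ✓
b·(c∘Ac): (-58/387)·43/464 + 91/198·55/182 = 1/8 ✓
b·Ac²: (-58/387)·(-387/812) + 91/198·33/1274 = 1/12 ✓
b·A²c: 91/198·33/364 = 1/24 ✓; 4 stages ⇒ order 4.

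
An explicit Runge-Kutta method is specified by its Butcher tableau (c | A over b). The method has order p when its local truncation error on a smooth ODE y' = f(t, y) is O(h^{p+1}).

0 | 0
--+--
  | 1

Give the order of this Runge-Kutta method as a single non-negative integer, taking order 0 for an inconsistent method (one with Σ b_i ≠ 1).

1

b = (1)
c = (0)
Σ b_i: 1·1 = 1 ✓; 1 stage ⇒ order 1.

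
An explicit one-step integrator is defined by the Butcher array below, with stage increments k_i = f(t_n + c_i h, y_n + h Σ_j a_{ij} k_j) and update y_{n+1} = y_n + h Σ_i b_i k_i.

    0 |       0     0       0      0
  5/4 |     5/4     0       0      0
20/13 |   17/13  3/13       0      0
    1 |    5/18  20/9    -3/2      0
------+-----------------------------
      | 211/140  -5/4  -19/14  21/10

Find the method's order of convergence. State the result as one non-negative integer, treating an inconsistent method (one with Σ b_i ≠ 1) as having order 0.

b = (211/140, -5/4, -19/14, 21/10)
c = (0, 5/4, 20/13, 1)
Ac = (0, 0, 15/52, 55/117)
Σ b_i: 211/140·1 + (-5/4)·1 + (-19/14)·1 + 21/10·1 = 1 ✓
b·c: (-5/4)·5/4 + (-19/14)·20/13 + 21/10·1 = -11287/7280 ≠ 1/2 ⇒ order 1.

1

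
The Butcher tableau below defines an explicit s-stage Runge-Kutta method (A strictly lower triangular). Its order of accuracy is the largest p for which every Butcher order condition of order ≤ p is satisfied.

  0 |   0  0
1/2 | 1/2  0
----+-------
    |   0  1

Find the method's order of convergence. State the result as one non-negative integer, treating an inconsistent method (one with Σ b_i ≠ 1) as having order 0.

b = (0, 1)
c = (0, 1/2)
Σ b_i: 1·1 = 1 ✓
b·c: 1·1/2 = 1/2 ✓; 2 stages ⇒ order 2.

2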